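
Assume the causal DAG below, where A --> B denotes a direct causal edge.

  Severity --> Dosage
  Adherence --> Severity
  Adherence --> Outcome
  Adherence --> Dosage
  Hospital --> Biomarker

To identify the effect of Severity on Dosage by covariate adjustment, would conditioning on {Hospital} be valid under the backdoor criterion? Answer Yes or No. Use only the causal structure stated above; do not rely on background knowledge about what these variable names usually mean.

No

Backdoor paths from Severity to Dosage (paths whose first edge points into Severity):
  P1: Severity <- Adherence -> Dosage
Condition 1 (no descendant of Severity in the set): holds — descendants of Severity are {Dosage}; none are in {Hospital}.
Condition 2 (every backdoor path blocked by {Hospital}):
  P1: open — no interior node is in the conditioning set.
{Hospital} does not satisfy the backdoor criterion.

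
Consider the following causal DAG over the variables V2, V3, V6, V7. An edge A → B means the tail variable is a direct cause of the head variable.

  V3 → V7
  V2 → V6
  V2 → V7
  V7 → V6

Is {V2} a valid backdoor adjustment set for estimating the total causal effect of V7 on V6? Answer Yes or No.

Backdoor paths from V7 to V6 (paths whose first edge points into V7):
  P1: V7 <- V2 -> V6
Condition 1 (no descendant of V7 in the set): holds — descendants of V7 are {V6}; none are in {V2}.
Condition 2 (every backdoor path blocked by {V2}):
  P1: blocked at fork node V2 ∈ conditioning set.
{V2} satisfies the backdoor criterion.

Yes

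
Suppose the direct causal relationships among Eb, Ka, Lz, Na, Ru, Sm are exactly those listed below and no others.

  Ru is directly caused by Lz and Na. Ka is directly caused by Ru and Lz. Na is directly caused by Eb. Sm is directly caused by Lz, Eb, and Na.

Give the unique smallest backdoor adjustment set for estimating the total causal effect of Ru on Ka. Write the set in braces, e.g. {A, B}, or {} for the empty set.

Variables eligible for adjustment (non-descendants of Ru, excluding Ru and Ka): {Eb, Lz, Na, Sm}.
Backdoor paths from Ru to Ka:
  P1: Ru <- Lz -> Ka
  P2: Ru <- Na <- Eb -> Sm <- Lz -> Ka
  P3: Ru <- Na -> Sm <- Lz -> Ka
The empty set is not sufficient: P1 (Ru <- Lz -> Ka) has no collider blocking it and no conditioned non-collider, so it is open.
Try {Lz}:
  P1: blocked at fork node Lz ∈ conditioning set.
  P2: blocked at collider Sm (neither it nor any descendant is in the conditioning set).
  P3: blocked at collider Sm (neither it nor any descendant is in the conditioning set).
{Lz} contains no descendant of Ru and blocks every backdoor path.
No other singleton works — e.g. {Eb} leaves P1 open — so {Lz} is the unique smallest valid adjustment set.

{Lz}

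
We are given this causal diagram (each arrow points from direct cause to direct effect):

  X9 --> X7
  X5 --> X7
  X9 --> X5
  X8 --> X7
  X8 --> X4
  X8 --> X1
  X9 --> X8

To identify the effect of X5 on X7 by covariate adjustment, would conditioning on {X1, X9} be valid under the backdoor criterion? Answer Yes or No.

Yes

Backdoor paths from X5 to X7 (paths whose first edge points into X5):
  P1: X5 <- X9 -> X8 -> X7
  P2: X5 <- X9 -> X7
Condition 1 (no descendant of X5 in the set): holds — descendants of X5 are {X7}; none are in {X1, X9}.
Condition 2 (every backdoor path blocked by {X1, X9}):
  P1: blocked at fork node X9 ∈ conditioning set.
  P2: blocked at fork node X9 ∈ conditioning set.
{X1, X9} satisfies the backdoor criterion.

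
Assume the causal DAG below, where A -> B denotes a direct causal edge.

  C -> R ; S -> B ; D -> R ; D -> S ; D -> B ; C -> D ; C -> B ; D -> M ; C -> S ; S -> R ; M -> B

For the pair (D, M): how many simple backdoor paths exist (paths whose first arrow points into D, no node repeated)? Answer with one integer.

A backdoor path from D to M is any simple undirected path whose first edge points into D (i.e. leaves D via a parent).
Parents of D: {C}.
Enumerating:
  P1: D <- C -> S -> B <- M
  P2: D <- C -> B <- M
  P3: D <- C -> R <- S -> B <- M
That exhausts the simple backdoor paths. Count: 3.

3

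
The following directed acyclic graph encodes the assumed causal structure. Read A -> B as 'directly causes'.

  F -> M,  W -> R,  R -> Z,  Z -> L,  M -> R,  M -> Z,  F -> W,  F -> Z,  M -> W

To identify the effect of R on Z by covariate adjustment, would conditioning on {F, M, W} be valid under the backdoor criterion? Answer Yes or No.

Backdoor paths from R to Z (paths whose first edge points into R):
  P1: R <- M <- F -> Z
  P2: R <- M -> W <- F -> Z
  P3: R <- M -> Z
  P4: R <- W <- F -> M -> Z
  P5: R <- W <- F -> Z
  P6: R <- W <- M <- F -> Z
  P7: R <- W <- M -> Z
Condition 1 (no descendant of R in the set): holds — descendants of R are {L, Z}; none are in {F, M, W}.
Condition 2 (every backdoor path blocked by {F, M, W}):
  P1: blocked at chain node M ∈ conditioning set.
  P2: blocked at fork node M ∈ conditioning set.
  P3: blocked at fork node M ∈ conditioning set.
  P4: blocked at chain node W ∈ conditioning set.
  P5: blocked at chain node W ∈ conditioning set.
  P6: blocked at chain node W ∈ conditioning set.
  P7: blocked at chain node W ∈ conditioning set.
{F, M, W} satisfies the backdoor criterion.

Yes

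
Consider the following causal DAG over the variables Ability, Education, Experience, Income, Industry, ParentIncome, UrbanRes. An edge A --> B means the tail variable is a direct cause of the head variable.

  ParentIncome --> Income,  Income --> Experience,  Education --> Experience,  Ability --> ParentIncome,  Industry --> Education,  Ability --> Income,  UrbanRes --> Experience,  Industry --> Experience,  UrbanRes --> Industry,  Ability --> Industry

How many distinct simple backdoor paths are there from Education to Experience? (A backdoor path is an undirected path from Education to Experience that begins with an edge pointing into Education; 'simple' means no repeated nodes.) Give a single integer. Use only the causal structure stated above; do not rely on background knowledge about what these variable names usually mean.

A backdoor path from Education to Experience is any simple undirected path whose first edge points into Education (i.e. leaves Education via a parent).
Parents of Education: {Industry}.
Enumerating:
  P1: Education <- Industry <- Ability -> ParentIncome -> Income -> Experience
  P2: Education <- Industry <- Ability -> Income -> Experience
  P3: Education <- Industry <- UrbanRes -> Experience
  P4: Education <- Industry -> Experience
That exhausts the simple backdoor paths. Count: 4.

4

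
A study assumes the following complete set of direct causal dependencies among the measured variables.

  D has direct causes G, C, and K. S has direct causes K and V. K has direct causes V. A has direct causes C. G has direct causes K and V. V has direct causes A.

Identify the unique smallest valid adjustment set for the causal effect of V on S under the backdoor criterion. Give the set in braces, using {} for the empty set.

{}

Variables eligible for adjustment (non-descendants of V, excluding V and S): {A, C}.
Backdoor paths from V to S:
  P1: V <- A <- C -> D <- K -> S
  P2: V <- A <- C -> D <- G <- K -> S
Each backdoor path contains an unconditioned collider, so every path is already blocked with the empty conditioning set:
  P1: blocked at collider D (neither it nor any descendant is in the conditioning set).
  P2: blocked at collider D (neither it nor any descendant is in the conditioning set).
The empty set is therefore the unique smallest valid set.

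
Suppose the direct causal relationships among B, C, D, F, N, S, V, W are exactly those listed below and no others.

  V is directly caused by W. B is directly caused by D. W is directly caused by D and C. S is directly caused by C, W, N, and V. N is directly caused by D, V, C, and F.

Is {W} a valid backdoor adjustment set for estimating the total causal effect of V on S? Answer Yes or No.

Yes

Backdoor paths from V to S (paths whose first edge points into V):
  P1: V <- W <- D -> N <- C -> S
  P2: V <- W <- D -> N -> S
  P3: V <- W <- C -> N -> S
  P4: V <- W <- C -> S
  P5: V <- W -> S
Condition 1 (no descendant of V in the set): holds — descendants of V are {N, S}; none are in {W}.
Condition 2 (every backdoor path blocked by {W}):
  P1: blocked at chain node W ∈ conditioning set.
  P2: blocked at chain node W ∈ conditioning set.
  P3: blocked at chain node W ∈ conditioning set.
  P4: blocked at chain node W ∈ conditioning set.
  P5: blocked at fork node W ∈ conditioning set.
{W} satisfies the backdoor criterion.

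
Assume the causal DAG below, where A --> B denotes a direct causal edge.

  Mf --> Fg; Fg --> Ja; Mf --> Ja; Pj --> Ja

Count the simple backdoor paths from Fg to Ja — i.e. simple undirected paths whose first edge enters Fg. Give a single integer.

1

A backdoor path from Fg to Ja is any simple undirected path whose first edge points into Fg (i.e. leaves Fg via a parent).
Parents of Fg: {Mf}.
Enumerating:
  P1: Fg <- Mf -> Ja
That exhausts the simple backdoor paths. Count: 1.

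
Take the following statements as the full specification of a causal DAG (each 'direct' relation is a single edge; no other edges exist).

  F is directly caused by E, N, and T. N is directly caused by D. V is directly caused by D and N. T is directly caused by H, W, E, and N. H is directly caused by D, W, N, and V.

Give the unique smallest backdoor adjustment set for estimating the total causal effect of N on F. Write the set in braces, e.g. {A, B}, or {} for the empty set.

Variables eligible for adjustment (non-descendants of N, excluding N and F): {D, E, W}.
Backdoor paths from N to F:
  P1: N <- D -> V -> H <- W -> T <- E -> F
  P2: N <- D -> V -> H <- W -> T -> F
  P3: N <- D -> V -> H -> T <- E -> F
  P4: N <- D -> V -> H -> T -> F
  P5: N <- D -> H <- W -> T <- E -> F
  P6: N <- D -> H <- W -> T -> F
  P7: N <- D -> H -> T <- E -> F
  P8: N <- D -> H -> T -> F
The empty set is not sufficient: P4 (N <- D -> V -> H -> T -> F) has no collider blocking it and no conditioned non-collider, so it is open.
Try {D}:
  P1: blocked at fork node D ∈ conditioning set.
  P2: blocked at fork node D ∈ conditioning set.
  P3: blocked at fork node D ∈ conditioning set.
  P4: blocked at fork node D ∈ conditioning set.
  P5: blocked at fork node D ∈ conditioning set.
  P6: blocked at fork node D ∈ conditioning set.
  P7: blocked at fork node D ∈ conditioning set.
  P8: blocked at fork node D ∈ conditioning set.
{D} contains no descendant of N and blocks every backdoor path.
No other singleton works — e.g. {E} leaves P4 open — so {D} is the unique smallest valid adjustment set.

{D}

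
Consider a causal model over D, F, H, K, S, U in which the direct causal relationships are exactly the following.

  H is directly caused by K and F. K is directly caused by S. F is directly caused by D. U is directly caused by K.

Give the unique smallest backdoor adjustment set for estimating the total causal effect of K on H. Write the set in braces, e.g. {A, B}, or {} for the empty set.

{}

Variables eligible for adjustment (non-descendants of K, excluding K and H): {D, F, S}.
Backdoor paths from K to H:
  (none)
With no backdoor paths the empty set already satisfies the criterion, and it is trivially minimal.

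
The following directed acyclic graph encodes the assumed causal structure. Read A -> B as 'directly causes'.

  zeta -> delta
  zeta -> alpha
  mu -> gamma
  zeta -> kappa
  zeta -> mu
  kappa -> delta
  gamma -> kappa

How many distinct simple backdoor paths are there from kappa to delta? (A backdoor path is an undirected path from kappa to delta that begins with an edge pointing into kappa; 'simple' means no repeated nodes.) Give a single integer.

2

A backdoor path from kappa to delta is any simple undirected path whose first edge points into kappa (i.e. leaves kappa via a parent).
Parents of kappa: {gamma, zeta}.
Enumerating:
  P1: kappa <- zeta -> delta
  P2: kappa <- gamma <- mu <- zeta -> delta
That exhausts the simple backdoor paths. Count: 2.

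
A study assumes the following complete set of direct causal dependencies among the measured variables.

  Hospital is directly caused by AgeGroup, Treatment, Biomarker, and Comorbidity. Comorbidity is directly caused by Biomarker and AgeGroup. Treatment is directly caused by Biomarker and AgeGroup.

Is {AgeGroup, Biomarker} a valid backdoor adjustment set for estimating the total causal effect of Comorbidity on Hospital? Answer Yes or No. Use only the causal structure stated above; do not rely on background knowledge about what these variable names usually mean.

Backdoor paths from Comorbidity to Hospital (paths whose first edge points into Comorbidity):
  P1: Comorbidity <- AgeGroup -> Treatment <- Biomarker -> Hospital
  P2: Comorbidity <- AgeGroup -> Treatment -> Hospital
  P3: Comorbidity <- AgeGroup -> Hospital
  P4: Comorbidity <- Biomarker -> Treatment <- AgeGroup -> Hospital
  P5: Comorbidity <- Biomarker -> Treatment -> Hospital
  P6: Comorbidity <- Biomarker -> Hospital
Condition 1 (no descendant of Comorbidity in the set): holds — descendants of Comorbidity are {Hospital}; none are in {AgeGroup, Biomarker}.
Condition 2 (every backdoor path blocked by {AgeGroup, Biomarker}):
  P1: blocked at fork node AgeGroup ∈ conditioning set.
  P2: blocked at fork node AgeGroup ∈ conditioning set.
  P3: blocked at fork node AgeGroup ∈ conditioning set.
  P4: blocked at fork node Biomarker ∈ conditioning set.
  P5: blocked at fork node Biomarker ∈ conditioning set.
  P6: blocked at fork node Biomarker ∈ conditioning set.
{AgeGroup, Biomarker} satisfies the backdoor criterion.

Yes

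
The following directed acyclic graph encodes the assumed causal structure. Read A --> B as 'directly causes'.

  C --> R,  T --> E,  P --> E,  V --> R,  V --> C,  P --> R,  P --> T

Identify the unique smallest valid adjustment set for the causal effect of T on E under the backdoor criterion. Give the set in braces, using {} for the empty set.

Variables eligible for adjustment (non-descendants of T, excluding T and E): {C, P, R, V}.
Backdoor paths from T to E:
  P1: T <- P -> E
The empty set is not sufficient: P1 (T <- P -> E) has no collider blocking it and no conditioned non-collider, so it is open.
Try {P}:
  P1: blocked at fork node P ∈ conditioning set.
{P} contains no descendant of T and blocks every backdoor path.
No other singleton works — e.g. {V} leaves P1 open — so {P} is the unique smallest valid adjustment set.

{P}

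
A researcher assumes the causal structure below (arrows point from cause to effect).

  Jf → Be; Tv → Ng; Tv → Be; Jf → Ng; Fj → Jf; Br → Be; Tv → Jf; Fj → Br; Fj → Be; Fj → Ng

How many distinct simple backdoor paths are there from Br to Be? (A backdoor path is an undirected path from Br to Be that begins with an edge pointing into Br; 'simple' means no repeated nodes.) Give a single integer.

8

A backdoor path from Br to Be is any simple undirected path whose first edge points into Br (i.e. leaves Br via a parent).
Parents of Br: {Fj}.
Enumerating:
  P1: Br <- Fj -> Jf <- Tv -> Be
  P2: Br <- Fj -> Jf -> Ng <- Tv -> Be
  P3: Br <- Fj -> Jf -> Be
  P4: Br <- Fj -> Ng <- Tv -> Jf -> Be
  P5: Br <- Fj -> Ng <- Tv -> Be
  P6: Br <- Fj -> Ng <- Jf <- Tv -> Be
  P7: Br <- Fj -> Ng <- Jf -> Be
  P8: Br <- Fj -> Be
That exhausts the simple backdoor paths. Count: 8.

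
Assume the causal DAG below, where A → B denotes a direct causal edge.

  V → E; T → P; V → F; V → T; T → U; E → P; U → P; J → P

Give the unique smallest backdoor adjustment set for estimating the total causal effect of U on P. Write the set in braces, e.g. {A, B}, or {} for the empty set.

{T}

Variables eligible for adjustment (non-descendants of U, excluding U and P): {E, F, J, T, V}.
Backdoor paths from U to P:
  P1: U <- T <- V -> E -> P
  P2: U <- T -> P
The empty set is not sufficient: P1 (U <- T <- V -> E -> P) has no collider blocking it and no conditioned non-collider, so it is open.
Try {T}:
  P1: blocked at chain node T ∈ conditioning set.
  P2: blocked at fork node T ∈ conditioning set.
{T} contains no descendant of U and blocks every backdoor path.
No other singleton works — e.g. {V} leaves P2 open — so {T} is the unique smallest valid adjustment set.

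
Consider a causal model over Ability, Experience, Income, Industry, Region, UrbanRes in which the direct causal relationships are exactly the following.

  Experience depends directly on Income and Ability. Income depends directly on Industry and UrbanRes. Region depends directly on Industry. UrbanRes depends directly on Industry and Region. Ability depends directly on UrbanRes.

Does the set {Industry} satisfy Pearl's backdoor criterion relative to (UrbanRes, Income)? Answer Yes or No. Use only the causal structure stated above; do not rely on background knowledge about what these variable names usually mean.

Backdoor paths from UrbanRes to Income (paths whose first edge points into UrbanRes):
  P1: UrbanRes <- Industry -> Income
  P2: UrbanRes <- Region <- Industry -> Income
Condition 1 (no descendant of UrbanRes in the set): holds — descendants of UrbanRes are {Ability, Experience, Income}; none are in {Industry}.
Condition 2 (every backdoor path blocked by {Industry}):
  P1: blocked at fork node Industry ∈ conditioning set.
  P2: blocked at fork node Industry ∈ conditioning set.
{Industry} satisfies the backdoor criterion.

Yes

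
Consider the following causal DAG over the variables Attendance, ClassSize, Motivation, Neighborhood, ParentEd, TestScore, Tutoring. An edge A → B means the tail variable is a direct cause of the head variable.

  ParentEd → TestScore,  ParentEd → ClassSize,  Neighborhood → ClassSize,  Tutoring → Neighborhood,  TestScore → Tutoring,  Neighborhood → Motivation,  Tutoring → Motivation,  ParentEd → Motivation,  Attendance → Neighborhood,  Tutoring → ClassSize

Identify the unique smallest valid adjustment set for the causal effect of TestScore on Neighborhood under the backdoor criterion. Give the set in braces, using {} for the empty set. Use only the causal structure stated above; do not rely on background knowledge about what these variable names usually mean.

{}

Variables eligible for adjustment (non-descendants of TestScore, excluding TestScore and Neighborhood): {Attendance, ParentEd}.
Backdoor paths from TestScore to Neighborhood:
  P1: TestScore <- ParentEd -> Motivation <- Tutoring -> Neighborhood
  P2: TestScore <- ParentEd -> Motivation <- Tutoring -> ClassSize <- Neighborhood
  P3: TestScore <- ParentEd -> Motivation <- Neighborhood
  P4: TestScore <- ParentEd -> ClassSize <- Tutoring -> Neighborhood
  P5: TestScore <- ParentEd -> ClassSize <- Tutoring -> Motivation <- Neighborhood
  P6: TestScore <- ParentEd -> ClassSize <- Neighborhood
Each backdoor path contains an unconditioned collider, so every path is already blocked with the empty conditioning set:
  P1: blocked at collider Motivation (neither it nor any descendant is in the conditioning set).
  P2: blocked at collider Motivation (neither it nor any descendant is in the conditioning set).
  P3: blocked at collider Motivation (neither it nor any descendant is in the conditioning set).
  P4: blocked at collider ClassSize (neither it nor any descendant is in the conditioning set).
  P5: blocked at collider ClassSize (neither it nor any descendant is in the conditioning set).
  P6: blocked at collider ClassSize (neither it nor any descendant is in the conditioning set).
The empty set is therefore the unique smallest valid set.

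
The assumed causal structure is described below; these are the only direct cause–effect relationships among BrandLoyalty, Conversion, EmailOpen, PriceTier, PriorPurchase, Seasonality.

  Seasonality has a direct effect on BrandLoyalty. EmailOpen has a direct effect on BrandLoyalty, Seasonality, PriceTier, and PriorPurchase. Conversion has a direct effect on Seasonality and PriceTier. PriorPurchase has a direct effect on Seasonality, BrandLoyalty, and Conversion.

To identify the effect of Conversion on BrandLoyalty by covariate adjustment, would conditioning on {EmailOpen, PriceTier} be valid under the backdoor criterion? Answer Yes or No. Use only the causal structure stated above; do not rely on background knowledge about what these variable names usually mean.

No

Backdoor paths from Conversion to BrandLoyalty (paths whose first edge points into Conversion):
  P1: Conversion <- PriorPurchase <- EmailOpen -> Seasonality -> BrandLoyalty
  P2: Conversion <- PriorPurchase <- EmailOpen -> BrandLoyalty
  P3: Conversion <- PriorPurchase -> Seasonality <- EmailOpen -> BrandLoyalty
  P4: Conversion <- PriorPurchase -> Seasonality -> BrandLoyalty
  P5: Conversion <- PriorPurchase -> BrandLoyalty
Condition 1 (no descendant of Conversion in the set): FAILS — PriceTier is a descendant of Conversion.
Condition 2 (every backdoor path blocked by {EmailOpen, PriceTier}):
  P1: blocked at fork node EmailOpen ∈ conditioning set.
  P2: blocked at fork node EmailOpen ∈ conditioning set.
  P3: blocked at collider Seasonality (neither it nor any descendant is in the conditioning set).
  P4: open — no interior node is in the conditioning set.
  P5: open — no interior node is in the conditioning set.
{EmailOpen, PriceTier} does not satisfy the backdoor criterion.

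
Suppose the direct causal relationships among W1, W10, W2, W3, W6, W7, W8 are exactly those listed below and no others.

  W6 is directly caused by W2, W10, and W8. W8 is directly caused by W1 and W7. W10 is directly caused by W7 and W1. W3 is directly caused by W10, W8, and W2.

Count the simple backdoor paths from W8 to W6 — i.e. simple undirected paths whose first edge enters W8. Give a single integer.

4

A backdoor path from W8 to W6 is any simple undirected path whose first edge points into W8 (i.e. leaves W8 via a parent).
Parents of W8: {W1, W7}.
Enumerating:
  P1: W8 <- W7 -> W10 -> W6
  P2: W8 <- W7 -> W10 -> W3 <- W2 -> W6
  P3: W8 <- W1 -> W10 -> W6
  P4: W8 <- W1 -> W10 -> W3 <- W2 -> W6
That exhausts the simple backdoor paths. Count: 4.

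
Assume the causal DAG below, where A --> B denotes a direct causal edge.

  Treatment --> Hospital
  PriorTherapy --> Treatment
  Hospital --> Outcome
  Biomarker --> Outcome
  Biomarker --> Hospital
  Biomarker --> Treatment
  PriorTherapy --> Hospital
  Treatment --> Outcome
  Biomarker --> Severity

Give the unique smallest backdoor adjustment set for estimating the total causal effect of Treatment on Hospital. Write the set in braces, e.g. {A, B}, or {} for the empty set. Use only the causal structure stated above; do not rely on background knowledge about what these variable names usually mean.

Variables eligible for adjustment (non-descendants of Treatment, excluding Treatment and Hospital): {Biomarker, PriorTherapy, Severity}.
Backdoor paths from Treatment to Hospital:
  P1: Treatment <- Biomarker -> Hospital
  P2: Treatment <- Biomarker -> Outcome <- Hospital
  P3: Treatment <- PriorTherapy -> Hospital
The empty set is not sufficient: P1 (Treatment <- Biomarker -> Hospital) has no collider blocking it and no conditioned non-collider, so it is open.
Try {Biomarker, PriorTherapy}:
  P1: blocked at fork node Biomarker ∈ conditioning set.
  P2: blocked at fork node Biomarker ∈ conditioning set.
  P3: blocked at fork node PriorTherapy ∈ conditioning set.
{Biomarker, PriorTherapy} contains no descendant of Treatment and blocks every backdoor path.
Every element of {Biomarker, PriorTherapy} is needed (dropping Biomarker leaves P1 open; dropping PriorTherapy leaves P3 open), so no proper subset is valid.
Among all size-2 subsets of the eligible variables, only {Biomarker, PriorTherapy} blocks every backdoor path, so it is the unique smallest valid adjustment set.

{Biomarker, PriorTherapy}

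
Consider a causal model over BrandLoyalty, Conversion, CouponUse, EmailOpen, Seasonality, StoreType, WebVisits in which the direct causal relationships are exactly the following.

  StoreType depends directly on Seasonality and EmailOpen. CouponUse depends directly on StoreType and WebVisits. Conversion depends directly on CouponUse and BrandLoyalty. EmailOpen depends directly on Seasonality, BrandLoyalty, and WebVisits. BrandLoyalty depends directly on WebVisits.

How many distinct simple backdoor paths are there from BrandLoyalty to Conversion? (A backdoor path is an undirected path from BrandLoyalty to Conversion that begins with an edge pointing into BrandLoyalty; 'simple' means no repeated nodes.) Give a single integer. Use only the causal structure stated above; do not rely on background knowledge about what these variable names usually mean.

3

A backdoor path from BrandLoyalty to Conversion is any simple undirected path whose first edge points into BrandLoyalty (i.e. leaves BrandLoyalty via a parent).
Parents of BrandLoyalty: {WebVisits}.
Enumerating:
  P1: BrandLoyalty <- WebVisits -> EmailOpen <- Seasonality -> StoreType -> CouponUse -> Conversion
  P2: BrandLoyalty <- WebVisits -> EmailOpen -> StoreType -> CouponUse -> Conversion
  P3: BrandLoyalty <- WebVisits -> CouponUse -> Conversion
That exhausts the simple backdoor paths. Count: 3.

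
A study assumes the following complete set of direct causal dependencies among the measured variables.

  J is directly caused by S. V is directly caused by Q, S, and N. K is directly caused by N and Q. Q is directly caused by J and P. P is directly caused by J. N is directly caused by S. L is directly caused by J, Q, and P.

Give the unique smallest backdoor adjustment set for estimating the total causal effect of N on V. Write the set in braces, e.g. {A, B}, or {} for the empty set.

{S}

Variables eligible for adjustment (non-descendants of N, excluding N and V): {J, L, P, Q, S}.
Backdoor paths from N to V:
  P1: N <- S -> J -> P -> Q -> V
  P2: N <- S -> J -> P -> L <- Q -> V
  P3: N <- S -> J -> Q -> V
  P4: N <- S -> J -> L <- P -> Q -> V
  P5: N <- S -> J -> L <- Q -> V
  P6: N <- S -> V
The empty set is not sufficient: P1 (N <- S -> J -> P -> Q -> V) has no collider blocking it and no conditioned non-collider, so it is open.
Try {S}:
  P1: blocked at fork node S ∈ conditioning set.
  P2: blocked at fork node S ∈ conditioning set.
  P3: blocked at fork node S ∈ conditioning set.
  P4: blocked at fork node S ∈ conditioning set.
  P5: blocked at fork node S ∈ conditioning set.
  P6: blocked at fork node S ∈ conditioning set.
{S} contains no descendant of N and blocks every backdoor path.
No other singleton works — e.g. {J} leaves P6 open — so {S} is the unique smallest valid adjustment set.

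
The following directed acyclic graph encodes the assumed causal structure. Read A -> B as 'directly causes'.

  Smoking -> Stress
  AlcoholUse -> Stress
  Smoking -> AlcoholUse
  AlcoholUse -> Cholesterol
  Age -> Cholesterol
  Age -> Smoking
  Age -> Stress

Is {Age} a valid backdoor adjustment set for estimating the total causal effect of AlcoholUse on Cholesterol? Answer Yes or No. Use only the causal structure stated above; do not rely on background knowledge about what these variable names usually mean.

Yes

Backdoor paths from AlcoholUse to Cholesterol (paths whose first edge points into AlcoholUse):
  P1: AlcoholUse <- Smoking <- Age -> Cholesterol
  P2: AlcoholUse <- Smoking -> Stress <- Age -> Cholesterol
Condition 1 (no descendant of AlcoholUse in the set): holds — descendants of AlcoholUse are {Cholesterol, Stress}; none are in {Age}.
Condition 2 (every backdoor path blocked by {Age}):
  P1: blocked at fork node Age ∈ conditioning set.
  P2: blocked at collider Stress (neither it nor any descendant is in the conditioning set).
{Age} satisfies the backdoor criterion.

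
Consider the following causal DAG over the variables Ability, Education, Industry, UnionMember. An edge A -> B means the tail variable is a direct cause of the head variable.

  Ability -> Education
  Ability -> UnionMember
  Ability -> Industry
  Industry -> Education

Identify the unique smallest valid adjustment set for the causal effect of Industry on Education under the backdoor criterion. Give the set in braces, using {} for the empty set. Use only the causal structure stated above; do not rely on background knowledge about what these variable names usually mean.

{Ability}

Variables eligible for adjustment (non-descendants of Industry, excluding Industry and Education): {Ability, UnionMember}.
Backdoor paths from Industry to Education:
  P1: Industry <- Ability -> Education
The empty set is not sufficient: P1 (Industry <- Ability -> Education) has no collider blocking it and no conditioned non-collider, so it is open.
Try {Ability}:
  P1: blocked at fork node Ability ∈ conditioning set.
{Ability} contains no descendant of Industry and blocks every backdoor path.
No other singleton works — e.g. {UnionMember} leaves P1 open — so {Ability} is the unique smallest valid adjustment set.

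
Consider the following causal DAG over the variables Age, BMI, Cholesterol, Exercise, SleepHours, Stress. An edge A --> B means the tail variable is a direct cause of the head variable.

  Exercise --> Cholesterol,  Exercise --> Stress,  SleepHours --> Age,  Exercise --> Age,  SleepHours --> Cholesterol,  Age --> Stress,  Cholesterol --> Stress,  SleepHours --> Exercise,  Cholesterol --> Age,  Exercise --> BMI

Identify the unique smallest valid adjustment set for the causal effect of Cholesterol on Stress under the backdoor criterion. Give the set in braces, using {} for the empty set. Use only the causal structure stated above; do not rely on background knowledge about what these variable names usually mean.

{Exercise, SleepHours}

Variables eligible for adjustment (non-descendants of Cholesterol, excluding Cholesterol and Stress): {BMI, Exercise, SleepHours}.
Backdoor paths from Cholesterol to Stress:
  P1: Cholesterol <- SleepHours -> Exercise -> Age -> Stress
  P2: Cholesterol <- SleepHours -> Exercise -> Stress
  P3: Cholesterol <- SleepHours -> Age <- Exercise -> Stress
  P4: Cholesterol <- SleepHours -> Age -> Stress
  P5: Cholesterol <- Exercise <- SleepHours -> Age -> Stress
  P6: Cholesterol <- Exercise -> Age -> Stress
  P7: Cholesterol <- Exercise -> Stress
The empty set is not sufficient: P1 (Cholesterol <- SleepHours -> Exercise -> Age -> Stress) has no collider blocking it and no conditioned non-collider, so it is open.
Try {Exercise, SleepHours}:
  P1: blocked at fork node SleepHours ∈ conditioning set.
  P2: blocked at fork node SleepHours ∈ conditioning set.
  P3: blocked at fork node SleepHours ∈ conditioning set.
  P4: blocked at fork node SleepHours ∈ conditioning set.
  P5: blocked at chain node Exercise ∈ conditioning set.
  P6: blocked at fork node Exercise ∈ conditioning set.
  P7: blocked at fork node Exercise ∈ conditioning set.
{Exercise, SleepHours} contains no descendant of Cholesterol and blocks every backdoor path.
Every element of {Exercise, SleepHours} is needed (dropping Exercise leaves P6 open; dropping SleepHours leaves P4 open), so no proper subset is valid.
Among all size-2 subsets of the eligible variables, only {Exercise, SleepHours} blocks every backdoor path, so it is the unique smallest valid adjustment set.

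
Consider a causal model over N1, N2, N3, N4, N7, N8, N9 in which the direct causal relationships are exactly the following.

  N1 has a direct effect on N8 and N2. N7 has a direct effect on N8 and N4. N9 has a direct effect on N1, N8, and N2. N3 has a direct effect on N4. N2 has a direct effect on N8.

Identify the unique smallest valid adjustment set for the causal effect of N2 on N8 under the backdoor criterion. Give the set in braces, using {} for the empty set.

{N1, N9}

Variables eligible for adjustment (non-descendants of N2, excluding N2 and N8): {N1, N3, N4, N7, N9}.
Backdoor paths from N2 to N8:
  P1: N2 <- N9 -> N1 -> N8
  P2: N2 <- N9 -> N8
  P3: N2 <- N1 <- N9 -> N8
  P4: N2 <- N1 -> N8
The empty set is not sufficient: P1 (N2 <- N9 -> N1 -> N8) has no collider blocking it and no conditioned non-collider, so it is open.
Try {N1, N9}:
  P1: blocked at fork node N9 ∈ conditioning set.
  P2: blocked at fork node N9 ∈ conditioning set.
  P3: blocked at chain node N1 ∈ conditioning set.
  P4: blocked at fork node N1 ∈ conditioning set.
{N1, N9} contains no descendant of N2 and blocks every backdoor path.
Every element of {N1, N9} is needed (dropping N1 leaves P4 open; dropping N9 leaves P2 open), so no proper subset is valid.
Among all size-2 subsets of the eligible variables, only {N1, N9} blocks every backdoor path, so it is the unique smallest valid adjustment set.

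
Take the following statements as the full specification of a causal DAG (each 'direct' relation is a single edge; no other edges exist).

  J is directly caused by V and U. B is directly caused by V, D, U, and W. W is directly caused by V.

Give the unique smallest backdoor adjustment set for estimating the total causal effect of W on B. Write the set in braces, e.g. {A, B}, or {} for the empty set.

{V}

Variables eligible for adjustment (non-descendants of W, excluding W and B): {D, J, U, V}.
Backdoor paths from W to B:
  P1: W <- V -> J <- U -> B
  P2: W <- V -> B
The empty set is not sufficient: P2 (W <- V -> B) has no collider blocking it and no conditioned non-collider, so it is open.
Try {V}:
  P1: blocked at fork node V ∈ conditioning set.
  P2: blocked at fork node V ∈ conditioning set.
{V} contains no descendant of W and blocks every backdoor path.
No other singleton works — e.g. {D} leaves P2 open — so {V} is the unique smallest valid adjustment set.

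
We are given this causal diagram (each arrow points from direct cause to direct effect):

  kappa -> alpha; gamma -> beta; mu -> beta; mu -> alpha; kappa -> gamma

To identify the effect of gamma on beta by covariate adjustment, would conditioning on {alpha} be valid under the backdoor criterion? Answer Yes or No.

No

Backdoor paths from gamma to beta (paths whose first edge points into gamma):
  P1: gamma <- kappa -> alpha <- mu -> beta
Condition 1 (no descendant of gamma in the set): holds — descendants of gamma are {beta}; none are in {alpha}.
Condition 2 (every backdoor path blocked by {alpha}):
  P1: open — collider(s) alpha are conditioned on (or have a conditioned descendant) and no non-collider on the path is in the set.
{alpha} does not satisfy the backdoor criterion.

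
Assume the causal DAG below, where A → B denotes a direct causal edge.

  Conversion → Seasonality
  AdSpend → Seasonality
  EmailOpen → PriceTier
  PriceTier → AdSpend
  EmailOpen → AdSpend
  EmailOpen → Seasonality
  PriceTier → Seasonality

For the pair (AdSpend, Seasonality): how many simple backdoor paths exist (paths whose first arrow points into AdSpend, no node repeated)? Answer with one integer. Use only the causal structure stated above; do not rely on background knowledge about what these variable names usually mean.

4

A backdoor path from AdSpend to Seasonality is any simple undirected path whose first edge points into AdSpend (i.e. leaves AdSpend via a parent).
Parents of AdSpend: {EmailOpen, PriceTier}.
Enumerating:
  P1: AdSpend <- EmailOpen -> PriceTier -> Seasonality
  P2: AdSpend <- EmailOpen -> Seasonality
  P3: AdSpend <- PriceTier <- EmailOpen -> Seasonality
  P4: AdSpend <- PriceTier -> Seasonality
That exhausts the simple backdoor paths. Count: 4.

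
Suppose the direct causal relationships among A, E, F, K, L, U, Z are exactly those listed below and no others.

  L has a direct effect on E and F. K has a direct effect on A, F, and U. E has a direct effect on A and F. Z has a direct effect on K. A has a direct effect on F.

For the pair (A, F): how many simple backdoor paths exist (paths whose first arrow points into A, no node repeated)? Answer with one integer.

3

A backdoor path from A to F is any simple undirected path whose first edge points into A (i.e. leaves A via a parent).
Parents of A: {E, K}.
Enumerating:
  P1: A <- K -> F
  P2: A <- E <- L -> F
  P3: A <- E -> F
That exhausts the simple backdoor paths. Count: 3.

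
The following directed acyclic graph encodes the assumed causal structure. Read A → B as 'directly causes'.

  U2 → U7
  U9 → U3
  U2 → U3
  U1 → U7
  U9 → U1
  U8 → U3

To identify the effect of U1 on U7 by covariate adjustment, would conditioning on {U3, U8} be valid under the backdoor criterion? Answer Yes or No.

Backdoor paths from U1 to U7 (paths whose first edge points into U1):
  P1: U1 <- U9 -> U3 <- U2 -> U7
Condition 1 (no descendant of U1 in the set): holds — descendants of U1 are {U7}; none are in {U3, U8}.
Condition 2 (every backdoor path blocked by {U3, U8}):
  P1: open — collider(s) U3 are conditioned on (or have a conditioned descendant) and no non-collider on the path is in the set.
{U3, U8} does not satisfy the backdoor criterion.

No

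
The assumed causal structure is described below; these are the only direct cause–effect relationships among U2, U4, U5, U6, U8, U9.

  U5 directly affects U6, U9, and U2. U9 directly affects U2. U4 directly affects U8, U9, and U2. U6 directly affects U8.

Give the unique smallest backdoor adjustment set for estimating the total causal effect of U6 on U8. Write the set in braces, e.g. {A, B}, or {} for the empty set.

{}

Variables eligible for adjustment (non-descendants of U6, excluding U6 and U8): {U2, U4, U5, U9}.
Backdoor paths from U6 to U8:
  P1: U6 <- U5 -> U9 <- U4 -> U8
  P2: U6 <- U5 -> U9 -> U2 <- U4 -> U8
  P3: U6 <- U5 -> U2 <- U4 -> U8
  P4: U6 <- U5 -> U2 <- U9 <- U4 -> U8
Each backdoor path contains an unconditioned collider, so every path is already blocked with the empty conditioning set:
  P1: blocked at collider U9 (neither it nor any descendant is in the conditioning set).
  P2: blocked at collider U2 (neither it nor any descendant is in the conditioning set).
  P3: blocked at collider U2 (neither it nor any descendant is in the conditioning set).
  P4: blocked at collider U2 (neither it nor any descendant is in the conditioning set).
The empty set is therefore the unique smallest valid set.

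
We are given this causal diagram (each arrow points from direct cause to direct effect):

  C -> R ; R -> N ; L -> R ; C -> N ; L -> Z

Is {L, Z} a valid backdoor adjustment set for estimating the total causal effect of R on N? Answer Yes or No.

Backdoor paths from R to N (paths whose first edge points into R):
  P1: R <- C -> N
Condition 1 (no descendant of R in the set): holds — descendants of R are {N}; none are in {L, Z}.
Condition 2 (every backdoor path blocked by {L, Z}):
  P1: open — no interior node is in the conditioning set.
{L, Z} does not satisfy the backdoor criterion.

No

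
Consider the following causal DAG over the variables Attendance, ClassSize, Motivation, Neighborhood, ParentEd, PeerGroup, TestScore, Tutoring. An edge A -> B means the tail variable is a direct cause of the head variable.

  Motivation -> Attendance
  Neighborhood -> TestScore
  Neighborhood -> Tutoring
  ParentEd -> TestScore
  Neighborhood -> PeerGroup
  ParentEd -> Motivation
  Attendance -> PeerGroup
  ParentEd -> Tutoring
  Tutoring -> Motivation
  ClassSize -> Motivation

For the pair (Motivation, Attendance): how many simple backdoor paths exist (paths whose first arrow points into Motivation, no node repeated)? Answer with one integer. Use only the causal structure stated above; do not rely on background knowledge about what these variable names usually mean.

A backdoor path from Motivation to Attendance is any simple undirected path whose first edge points into Motivation (i.e. leaves Motivation via a parent).
Parents of Motivation: {ClassSize, ParentEd, Tutoring}.
Enumerating:
  P1: Motivation <- ParentEd -> TestScore <- Neighborhood -> PeerGroup <- Attendance
  P2: Motivation <- ParentEd -> Tutoring <- Neighborhood -> PeerGroup <- Attendance
  P3: Motivation <- Tutoring <- ParentEd -> TestScore <- Neighborhood -> PeerGroup <- Attendance
  P4: Motivation <- Tutoring <- Neighborhood -> PeerGroup <- Attendance
That exhausts the simple backdoor paths. Count: 4.

4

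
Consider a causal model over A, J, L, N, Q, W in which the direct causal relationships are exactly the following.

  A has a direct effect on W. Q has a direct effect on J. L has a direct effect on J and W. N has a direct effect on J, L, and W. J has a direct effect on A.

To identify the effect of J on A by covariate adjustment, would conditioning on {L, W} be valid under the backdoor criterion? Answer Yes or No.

Backdoor paths from J to A (paths whose first edge points into J):
  P1: J <- N -> L -> W <- A
  P2: J <- N -> W <- A
  P3: J <- L <- N -> W <- A
  P4: J <- L -> W <- A
Condition 1 (no descendant of J in the set): FAILS — W is a descendant of J.
Condition 2 (every backdoor path blocked by {L, W}):
  P1: blocked at chain node L ∈ conditioning set.
  P2: open — collider(s) W are conditioned on (or have a conditioned descendant) and no non-collider on the path is in the set.
  P3: blocked at chain node L ∈ conditioning set.
  P4: blocked at fork node L ∈ conditioning set.
{L, W} does not satisfy the backdoor criterion.

No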